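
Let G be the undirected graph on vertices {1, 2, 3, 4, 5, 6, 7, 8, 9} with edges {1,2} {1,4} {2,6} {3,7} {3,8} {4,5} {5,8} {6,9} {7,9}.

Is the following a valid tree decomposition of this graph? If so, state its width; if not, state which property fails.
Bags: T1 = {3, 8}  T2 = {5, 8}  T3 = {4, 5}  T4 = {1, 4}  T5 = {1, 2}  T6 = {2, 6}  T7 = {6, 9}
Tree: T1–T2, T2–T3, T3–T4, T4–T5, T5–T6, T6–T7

A tree decomposition must satisfy three properties: every vertex lies in some bag; for every edge, both endpoints lie together in some bag; and for every vertex, the bags containing it form a connected subtree. Here vertex 7 appears in no bag, so the decomposition is invalid.

No — vertex 7 appears in no bag.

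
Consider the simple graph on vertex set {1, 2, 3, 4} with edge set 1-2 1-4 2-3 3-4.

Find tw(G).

A width-2 tree decomposition is:
Bags: B1 = {2, 3, 4}  B2 = {1, 2, 4}
Tree: B1–B2
The largest bag has 3 vertices, giving width 2; this decomposition certifies tw(G) ≤ 2. Since 2–3–4–1–2 is a cycle in G, G is not acyclic. Forests are exactly the graphs of treewidth ≤ 1, so tw(G) ≥ 2. Combining the bounds, tw(G) = 2.

2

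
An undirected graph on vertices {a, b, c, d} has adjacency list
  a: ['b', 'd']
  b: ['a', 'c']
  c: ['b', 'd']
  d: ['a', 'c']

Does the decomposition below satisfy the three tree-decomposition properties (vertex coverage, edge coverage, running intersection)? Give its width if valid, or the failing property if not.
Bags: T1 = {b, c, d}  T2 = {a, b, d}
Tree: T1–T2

Yes; width 2.

Every vertex of G appears in some bag (union = {a, b, c, d}); every edge is covered by a bag; and for each vertex v the set of bags containing v is connected in the bag tree. The decomposition is therefore valid. The largest bag has 3 vertices, so the width is 2.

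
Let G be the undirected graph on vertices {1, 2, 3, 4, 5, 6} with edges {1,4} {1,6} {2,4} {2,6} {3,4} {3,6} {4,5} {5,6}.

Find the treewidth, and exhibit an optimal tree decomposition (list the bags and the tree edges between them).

Treewidth 2.
One optimal decomposition is:
Bags: B1 = {2, 4, 6}  B2 = {4, 5, 6}  B3 = {1, 4, 6}  B4 = {3, 4, 6}
Tree: B1–B2, B2–B3, B3–B4

Every bag has size at most 3, so the width is 3 − 1 = 2 and tw(G) ≤ 2. The edges 2–4–5–6–2 form a cycle, so G is not a tree and its treewidth is at least 2. Hence tw(G) = 2 exactly.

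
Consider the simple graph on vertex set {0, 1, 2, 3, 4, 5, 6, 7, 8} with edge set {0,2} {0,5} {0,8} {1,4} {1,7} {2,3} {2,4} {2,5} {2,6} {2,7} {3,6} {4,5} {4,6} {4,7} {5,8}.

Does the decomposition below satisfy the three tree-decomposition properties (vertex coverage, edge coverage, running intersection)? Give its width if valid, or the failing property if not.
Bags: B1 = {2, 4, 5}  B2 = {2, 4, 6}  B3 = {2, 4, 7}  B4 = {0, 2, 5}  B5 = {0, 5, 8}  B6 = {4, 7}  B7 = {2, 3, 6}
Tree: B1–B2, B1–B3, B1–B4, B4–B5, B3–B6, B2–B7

No — vertex 1 appears in no bag.

A tree decomposition must satisfy three properties: every vertex lies in some bag; for every edge, both endpoints lie together in some bag; and for every vertex, the bags containing it form a connected subtree. Here vertex 1 appears in no bag, so the decomposition is invalid.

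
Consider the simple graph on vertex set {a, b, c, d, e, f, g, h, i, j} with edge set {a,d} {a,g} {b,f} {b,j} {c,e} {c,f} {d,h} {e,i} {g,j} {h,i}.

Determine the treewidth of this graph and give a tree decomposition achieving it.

Treewidth 2.
One such decomposition:
Bags: B1 = {d, h, i}  B2 = {a, d, i}  B3 = {a, g, i}  B4 = {g, i, j}  B5 = {b, i, j}  B6 = {b, f, i}  B7 = {c, f, i}  B8 = {c, e, i}
Tree: B1–B2, B2–B3, B3–B4, B4–B5, B5–B6, B6–B7, B7–B8

The largest bag has 3 vertices, giving width 2; this decomposition certifies tw(G) ≤ 2. For the lower bound, G contains the cycle i–h–d–a–g–j–b–f–c–e–i, so G is not a forest; only forests have treewidth ≤ 1, hence tw(G) ≥ 2. Hence tw(G) = 2 exactly.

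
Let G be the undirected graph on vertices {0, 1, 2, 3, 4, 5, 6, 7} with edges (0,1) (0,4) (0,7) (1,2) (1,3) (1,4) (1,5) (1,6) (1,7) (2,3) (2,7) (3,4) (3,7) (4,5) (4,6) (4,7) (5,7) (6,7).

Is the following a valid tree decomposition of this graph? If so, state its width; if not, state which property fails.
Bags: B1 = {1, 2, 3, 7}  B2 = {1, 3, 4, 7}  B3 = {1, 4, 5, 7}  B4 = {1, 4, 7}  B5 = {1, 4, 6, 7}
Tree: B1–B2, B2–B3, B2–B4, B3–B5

No — vertex 0 appears in no bag.

A tree decomposition must satisfy three properties: every vertex lies in some bag; for every edge, both endpoints lie together in some bag; and for every vertex, the bags containing it form a connected subtree. Here vertex 0 appears in no bag, so the decomposition is invalid.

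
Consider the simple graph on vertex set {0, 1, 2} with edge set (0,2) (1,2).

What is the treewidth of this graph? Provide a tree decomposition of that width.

Each bag holds 2 vertices, so the decomposition has width 1, which upper-bounds the treewidth. G has an edge, so its treewidth is at least 1. Therefore the treewidth is 1.

Treewidth 1.
Bags: B1 = {0, 2}  B2 = {1, 2}
Tree: B1–B2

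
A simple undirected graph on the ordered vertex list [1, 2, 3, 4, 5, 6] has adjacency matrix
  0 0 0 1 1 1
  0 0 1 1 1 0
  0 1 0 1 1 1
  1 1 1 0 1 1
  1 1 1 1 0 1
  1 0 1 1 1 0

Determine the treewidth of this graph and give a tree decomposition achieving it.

Treewidth 3.
One such decomposition:
Bags: B1 = {1, 4, 5, 6}  B2 = {3, 4, 5, 6}  B3 = {2, 3, 4, 5}
Tree: B1–B2, B2–B3

The largest bag has 4 vertices, giving width 3; this decomposition certifies tw(G) ≤ 3. For the lower bound, the 4 vertices {1, 4, 5, 6} are pairwise adjacent, and any tree decomposition puts a clique entirely inside one bag — forcing width ≥ 3. The upper and lower bounds meet at 3, so that is the treewidth.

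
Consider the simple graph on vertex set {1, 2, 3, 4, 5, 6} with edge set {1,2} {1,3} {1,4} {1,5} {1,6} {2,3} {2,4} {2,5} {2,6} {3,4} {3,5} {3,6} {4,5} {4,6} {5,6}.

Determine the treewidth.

A width-5 tree decomposition is:
Bags: B1 = {1, 2, 3, 4, 5, 6}
Tree: (single bag)
A single bag containing all 6 vertices is trivially a valid decomposition of width 5. For the lower bound, the 6 vertices {1, 2, 3, 4, 5, 6} are pairwise adjacent, and any tree decomposition puts a clique entirely inside one bag — forcing width ≥ 5. Hence tw(G) = 5 exactly.

5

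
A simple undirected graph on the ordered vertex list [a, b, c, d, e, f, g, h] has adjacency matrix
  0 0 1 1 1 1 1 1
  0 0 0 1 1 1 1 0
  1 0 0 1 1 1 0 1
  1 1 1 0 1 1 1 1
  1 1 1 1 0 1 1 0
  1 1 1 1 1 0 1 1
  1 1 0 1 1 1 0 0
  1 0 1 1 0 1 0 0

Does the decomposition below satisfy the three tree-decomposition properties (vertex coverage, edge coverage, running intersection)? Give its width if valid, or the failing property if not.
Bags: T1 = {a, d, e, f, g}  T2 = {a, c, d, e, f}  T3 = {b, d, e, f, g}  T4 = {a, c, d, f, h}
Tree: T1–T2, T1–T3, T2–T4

Yes; width 4.

Checking the three conditions: (i) the bags cover all of {a, b, c, d, e, f, g, h}; (ii) for each edge, some bag contains both endpoints; (iii) the bags containing any fixed vertex form a subtree. All hold, so the decomposition is valid with width 5 − 1 = 4.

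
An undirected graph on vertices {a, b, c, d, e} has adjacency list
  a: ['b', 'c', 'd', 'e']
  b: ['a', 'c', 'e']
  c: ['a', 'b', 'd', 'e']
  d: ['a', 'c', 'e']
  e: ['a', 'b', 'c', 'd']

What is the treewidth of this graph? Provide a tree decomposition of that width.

Every bag has size at most 4, so the width is 4 − 1 = 3 and tw(G) ≤ 3. On the other hand G contains the 4-clique {a, c, d, e}. A clique must lie in a single bag of any decomposition, so no decomposition can have width below 3. Therefore the treewidth is 3.

Treewidth 3.
One optimal decomposition is:
Bags: B1 = {a, b, c, e}  B2 = {a, c, d, e}
Tree: B1–B2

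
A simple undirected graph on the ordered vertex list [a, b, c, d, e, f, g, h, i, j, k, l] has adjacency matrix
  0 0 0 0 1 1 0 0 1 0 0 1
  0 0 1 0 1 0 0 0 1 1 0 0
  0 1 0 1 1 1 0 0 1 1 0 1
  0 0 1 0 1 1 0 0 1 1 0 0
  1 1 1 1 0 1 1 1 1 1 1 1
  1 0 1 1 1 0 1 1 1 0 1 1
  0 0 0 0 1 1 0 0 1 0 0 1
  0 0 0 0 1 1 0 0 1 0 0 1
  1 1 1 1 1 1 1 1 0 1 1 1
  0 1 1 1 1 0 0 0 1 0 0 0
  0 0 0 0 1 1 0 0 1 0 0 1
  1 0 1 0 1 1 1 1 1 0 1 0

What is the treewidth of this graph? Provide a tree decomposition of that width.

Each bag holds 5 vertices, so the decomposition has width 4, which upper-bounds the treewidth. On the other hand G contains the 5-clique {c, d, e, i, j}. A clique must lie in a single bag of any decomposition, so no decomposition can have width below 4. The upper and lower bounds meet at 4, so that is the treewidth.

Treewidth 4.
Bags: B1 = {e, f, i, k, l}  B2 = {c, e, f, i, l}  B3 = {e, f, g, i, l}  B4 = {c, d, e, f, i}  B5 = {c, d, e, i, j}  B6 = {a, e, f, i, l}  B7 = {b, c, e, i, j}  B8 = {e, f, h, i, l}
Tree: B1–B2, B2–B3, B2–B4, B4–B5, B3–B6, B5–B7, B3–B8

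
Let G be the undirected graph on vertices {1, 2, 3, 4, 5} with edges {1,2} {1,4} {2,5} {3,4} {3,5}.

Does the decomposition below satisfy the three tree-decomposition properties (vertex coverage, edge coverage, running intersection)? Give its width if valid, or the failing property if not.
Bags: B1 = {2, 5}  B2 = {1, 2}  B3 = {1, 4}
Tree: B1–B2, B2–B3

A tree decomposition must satisfy three properties: every vertex lies in some bag; for every edge, both endpoints lie together in some bag; and for every vertex, the bags containing it form a connected subtree. Here vertex 3 appears in no bag, so the decomposition is invalid.

No — vertex 3 appears in no bag.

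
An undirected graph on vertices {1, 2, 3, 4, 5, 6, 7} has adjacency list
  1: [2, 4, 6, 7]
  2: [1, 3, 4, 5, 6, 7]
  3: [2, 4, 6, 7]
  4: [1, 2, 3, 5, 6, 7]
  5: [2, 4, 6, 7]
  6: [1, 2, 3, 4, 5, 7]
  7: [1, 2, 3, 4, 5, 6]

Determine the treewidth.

4

A width-4 tree decomposition is:
Bags: B1 = {2, 4, 5, 6, 7}  B2 = {2, 3, 4, 6, 7}  B3 = {1, 2, 4, 6, 7}
Tree: B1–B2, B1–B3
Each bag holds 5 vertices, so the decomposition has width 4, which upper-bounds the treewidth. For the lower bound, the 5 vertices {1, 2, 4, 6, 7} are pairwise adjacent, and any tree decomposition puts a clique entirely inside one bag — forcing width ≥ 4. Therefore the treewidth is 4.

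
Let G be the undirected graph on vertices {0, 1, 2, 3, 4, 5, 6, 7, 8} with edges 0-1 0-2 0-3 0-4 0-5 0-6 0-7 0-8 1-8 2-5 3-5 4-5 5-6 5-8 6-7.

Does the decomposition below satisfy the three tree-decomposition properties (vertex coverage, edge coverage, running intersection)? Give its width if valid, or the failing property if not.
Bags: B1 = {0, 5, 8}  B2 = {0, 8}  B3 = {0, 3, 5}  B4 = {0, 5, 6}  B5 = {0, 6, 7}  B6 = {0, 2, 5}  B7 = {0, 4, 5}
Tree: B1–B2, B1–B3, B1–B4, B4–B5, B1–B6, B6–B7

A tree decomposition must satisfy three properties: every vertex lies in some bag; for every edge, both endpoints lie together in some bag; and for every vertex, the bags containing it form a connected subtree. Here vertex 1 appears in no bag, so the decomposition is invalid.

No — vertex 1 appears in no bag.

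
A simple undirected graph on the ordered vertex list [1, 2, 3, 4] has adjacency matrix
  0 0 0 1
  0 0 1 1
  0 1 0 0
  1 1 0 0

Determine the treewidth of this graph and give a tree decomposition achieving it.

Treewidth 1.
One such decomposition:
Bags: B1 = {2, 3}  B2 = {2, 4}  B3 = {1, 4}
Tree: B1–B2, B2–B3

Every bag has size at most 2, so the width is 2 − 1 = 1 and tw(G) ≤ 1. Any graph with an edge has treewidth ≥ 1, and G has the edge 3–2. Therefore the treewidth is 1.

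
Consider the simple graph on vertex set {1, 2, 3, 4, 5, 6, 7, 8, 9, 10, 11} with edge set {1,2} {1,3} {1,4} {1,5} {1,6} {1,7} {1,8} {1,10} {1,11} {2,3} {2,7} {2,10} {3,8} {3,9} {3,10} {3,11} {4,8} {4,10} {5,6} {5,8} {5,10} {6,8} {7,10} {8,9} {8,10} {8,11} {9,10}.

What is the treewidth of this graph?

A width-3 tree decomposition is:
Bags: B1 = {1, 3, 8, 11}  B2 = {1, 3, 8, 10}  B3 = {1, 2, 3, 10}  B4 = {3, 8, 9, 10}  B5 = {1, 5, 8, 10}  B6 = {1, 2, 7, 10}  B7 = {1, 5, 6, 8}  B8 = {1, 4, 8, 10}
Tree: B1–B2, B2–B3, B2–B4, B2–B5, B3–B6, B5–B7, B5–B8
The largest bag has 4 vertices, giving width 3; this decomposition certifies tw(G) ≤ 3. On the other hand G contains the 4-clique {1, 3, 8, 10}. A clique must lie in a single bag of any decomposition, so no decomposition can have width below 3. Hence tw(G) = 3 exactly.

3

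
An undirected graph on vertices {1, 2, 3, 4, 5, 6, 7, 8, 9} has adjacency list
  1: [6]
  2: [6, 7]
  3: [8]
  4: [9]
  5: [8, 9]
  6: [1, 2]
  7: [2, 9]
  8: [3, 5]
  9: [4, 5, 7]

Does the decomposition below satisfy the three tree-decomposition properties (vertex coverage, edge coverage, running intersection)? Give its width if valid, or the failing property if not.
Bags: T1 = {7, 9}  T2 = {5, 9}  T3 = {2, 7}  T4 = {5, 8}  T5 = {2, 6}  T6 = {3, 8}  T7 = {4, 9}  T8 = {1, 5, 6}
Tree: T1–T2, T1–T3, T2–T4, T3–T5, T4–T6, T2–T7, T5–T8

A tree decomposition must satisfy three properties: every vertex lies in some bag; for every edge, both endpoints lie together in some bag; and for every vertex, the bags containing it form a connected subtree. Here bags containing vertex 5 are not connected in the tree, so the decomposition is invalid.

No — bags containing vertex 5 are not connected in the tree.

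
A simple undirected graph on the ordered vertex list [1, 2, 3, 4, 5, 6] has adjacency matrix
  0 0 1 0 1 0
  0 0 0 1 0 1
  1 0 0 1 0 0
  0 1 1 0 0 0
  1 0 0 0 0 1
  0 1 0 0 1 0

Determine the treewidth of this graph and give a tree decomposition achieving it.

The largest bag has 3 vertices, giving width 2; this decomposition certifies tw(G) ≤ 2. The edges 5–1–3–4–2–6–5 form a cycle, so G is not a tree and its treewidth is at least 2. Combining the bounds, tw(G) = 2.

Treewidth 2.
One such decomposition:
Bags: B1 = {1, 3, 5}  B2 = {3, 4, 5}  B3 = {2, 4, 5}  B4 = {2, 5, 6}
Tree: B1–B2, B2–B3, B3–B4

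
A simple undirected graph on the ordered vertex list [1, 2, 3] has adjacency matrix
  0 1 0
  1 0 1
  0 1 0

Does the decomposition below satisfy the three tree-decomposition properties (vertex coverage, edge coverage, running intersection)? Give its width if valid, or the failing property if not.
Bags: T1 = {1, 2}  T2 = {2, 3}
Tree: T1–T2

Vertex coverage: the bags together contain {1, 2, 3}, the full vertex set. Edge coverage: each edge of G has both endpoints in at least one bag. Running intersection: for every vertex, the bags containing it form a connected subtree. All three properties hold, so this is a valid tree decomposition of width max|bag| − 1 = 1, and hence tw(G) ≤ 1.

Yes; width 1.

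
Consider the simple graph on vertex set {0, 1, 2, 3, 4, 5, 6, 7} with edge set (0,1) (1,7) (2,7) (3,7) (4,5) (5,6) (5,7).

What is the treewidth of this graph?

A width-1 tree decomposition is:
Bags: B1 = {5, 6}  B2 = {5, 7}  B3 = {1, 7}  B4 = {3, 7}  B5 = {4, 5}  B6 = {2, 7}  B7 = {0, 1}
Tree: B1–B2, B2–B3, B3–B4, B1–B5, B4–B6, B3–B7
Each bag holds 2 vertices, so the decomposition has width 1, which upper-bounds the treewidth. Since G has at least one edge (e.g. 6–5), it is not an edgeless graph, so tw(G) ≥ 1. Therefore the treewidth is 1.

1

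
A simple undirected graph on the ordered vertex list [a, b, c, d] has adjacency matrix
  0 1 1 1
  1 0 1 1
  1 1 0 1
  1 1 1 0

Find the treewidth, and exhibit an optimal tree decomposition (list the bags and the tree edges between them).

Treewidth 3.
One such decomposition:
Bags: B1 = {a, b, c, d}
Tree: (single bag)

A single bag containing all 4 vertices is trivially a valid decomposition of width 3. Conversely, {a, b, c, d} is a clique of size 4, and the vertices of any clique must share a bag in every tree decomposition; so some bag has ≥ 4 vertices and tw(G) ≥ 3. Therefore the treewidth is 3.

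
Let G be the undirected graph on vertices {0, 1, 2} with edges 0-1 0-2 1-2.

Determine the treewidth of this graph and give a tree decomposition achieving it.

Treewidth 2.
One such decomposition:
Bags: B1 = {0, 1, 2}
Tree: (single bag)

With just one bag of size 3, the width is 3 − 1 = 2, so tw(G) ≤ 2. For the lower bound, the 3 vertices {0, 1, 2} are pairwise adjacent, and any tree decomposition puts a clique entirely inside one bag — forcing width ≥ 2. The upper and lower bounds meet at 2, so that is the treewidth.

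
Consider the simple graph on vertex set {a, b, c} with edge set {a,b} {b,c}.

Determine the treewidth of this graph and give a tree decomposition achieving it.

Treewidth 1.
Bags: B1 = {b, c}  B2 = {a, b}
Tree: B1–B2

The largest bag has 2 vertices, giving width 1; this decomposition certifies tw(G) ≤ 1. G has an edge, so its treewidth is at least 1. Combining the bounds, tw(G) = 1.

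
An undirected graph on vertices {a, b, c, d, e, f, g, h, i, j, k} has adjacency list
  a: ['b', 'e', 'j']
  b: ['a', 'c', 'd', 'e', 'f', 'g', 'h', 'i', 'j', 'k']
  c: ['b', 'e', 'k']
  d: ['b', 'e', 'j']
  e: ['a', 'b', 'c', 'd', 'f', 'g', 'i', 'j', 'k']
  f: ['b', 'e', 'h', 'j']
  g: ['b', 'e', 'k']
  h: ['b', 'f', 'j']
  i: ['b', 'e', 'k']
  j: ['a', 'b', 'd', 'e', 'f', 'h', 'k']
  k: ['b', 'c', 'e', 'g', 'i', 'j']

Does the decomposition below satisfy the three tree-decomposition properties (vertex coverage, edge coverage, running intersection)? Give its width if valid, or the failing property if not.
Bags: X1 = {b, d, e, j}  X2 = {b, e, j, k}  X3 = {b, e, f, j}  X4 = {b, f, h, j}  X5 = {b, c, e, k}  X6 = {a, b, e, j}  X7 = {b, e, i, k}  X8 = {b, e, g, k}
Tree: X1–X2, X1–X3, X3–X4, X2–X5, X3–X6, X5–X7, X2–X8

Every vertex of G appears in some bag (union = {a, b, c, d, e, f, g, h, i, j, k}); every edge is covered by a bag; and for each vertex v the set of bags containing v is connected in the bag tree. The decomposition is therefore valid. The largest bag has 4 vertices, so the width is 3.

Yes; width 3.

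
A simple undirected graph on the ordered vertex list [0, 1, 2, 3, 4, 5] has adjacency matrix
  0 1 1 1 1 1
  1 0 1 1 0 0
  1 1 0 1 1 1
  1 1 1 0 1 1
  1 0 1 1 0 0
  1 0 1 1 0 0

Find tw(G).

A width-3 tree decomposition is:
Bags: B1 = {0, 2, 3, 4}  B2 = {0, 1, 2, 3}  B3 = {0, 2, 3, 5}
Tree: B1–B2, B1–B3
The largest bag has 4 vertices, giving width 3; this decomposition certifies tw(G) ≤ 3. Conversely, {0, 1, 2, 3} is a clique of size 4, and the vertices of any clique must share a bag in every tree decomposition; so some bag has ≥ 4 vertices and tw(G) ≥ 3. Therefore the treewidth is 3.

3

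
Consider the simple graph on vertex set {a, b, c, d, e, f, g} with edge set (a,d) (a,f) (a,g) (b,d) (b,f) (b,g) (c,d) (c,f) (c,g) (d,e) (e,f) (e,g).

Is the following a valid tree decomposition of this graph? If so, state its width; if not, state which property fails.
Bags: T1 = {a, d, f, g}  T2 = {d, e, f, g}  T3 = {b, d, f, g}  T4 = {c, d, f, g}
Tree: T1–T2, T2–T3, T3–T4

Yes; width 3.

Every vertex of G appears in some bag (union = {a, b, c, d, e, f, g}); every edge is covered by a bag; and for each vertex v the set of bags containing v is connected in the bag tree. The decomposition is therefore valid. The largest bag has 4 vertices, so the width is 3.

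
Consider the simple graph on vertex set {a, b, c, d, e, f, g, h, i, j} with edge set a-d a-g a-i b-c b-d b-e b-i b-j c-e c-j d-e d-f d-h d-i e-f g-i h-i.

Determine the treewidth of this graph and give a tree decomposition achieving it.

Treewidth 2.
Bags: B1 = {b, d, e}  B2 = {b, d, i}  B3 = {a, d, i}  B4 = {d, h, i}  B5 = {a, g, i}  B6 = {d, e, f}  B7 = {b, c, e}  B8 = {b, c, j}
Tree: B1–B2, B2–B3, B3–B4, B3–B5, B1–B6, B1–B7, B7–B8

The largest bag has 3 vertices, giving width 2; this decomposition certifies tw(G) ≤ 2. Conversely, {d, e, f} is a clique of size 3, and the vertices of any clique must share a bag in every tree decomposition; so some bag has ≥ 3 vertices and tw(G) ≥ 2. Combining the bounds, tw(G) = 2.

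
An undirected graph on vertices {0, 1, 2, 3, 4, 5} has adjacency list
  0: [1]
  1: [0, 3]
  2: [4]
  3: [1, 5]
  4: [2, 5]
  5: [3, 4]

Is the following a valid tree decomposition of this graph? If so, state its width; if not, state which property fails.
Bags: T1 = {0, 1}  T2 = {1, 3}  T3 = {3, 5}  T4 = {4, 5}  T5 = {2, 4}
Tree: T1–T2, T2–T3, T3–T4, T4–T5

Vertex coverage: the bags together contain {0, 1, 2, 3, 4, 5}, the full vertex set. Edge coverage: each edge of G has both endpoints in at least one bag. Running intersection: for every vertex, the bags containing it form a connected subtree. All three properties hold, so this is a valid tree decomposition of width max|bag| − 1 = 1, and hence tw(G) ≤ 1.

Yes; width 1.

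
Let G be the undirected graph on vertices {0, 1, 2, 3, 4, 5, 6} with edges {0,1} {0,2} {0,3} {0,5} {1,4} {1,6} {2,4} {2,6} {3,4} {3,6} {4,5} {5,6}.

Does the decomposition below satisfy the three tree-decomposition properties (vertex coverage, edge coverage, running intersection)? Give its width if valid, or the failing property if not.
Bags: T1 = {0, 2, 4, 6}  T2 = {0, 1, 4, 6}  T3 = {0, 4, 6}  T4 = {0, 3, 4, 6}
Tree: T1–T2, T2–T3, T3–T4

No — vertex 5 appears in no bag.

A tree decomposition must satisfy three properties: every vertex lies in some bag; for every edge, both endpoints lie together in some bag; and for every vertex, the bags containing it form a connected subtree. Here vertex 5 appears in no bag, so the decomposition is invalid.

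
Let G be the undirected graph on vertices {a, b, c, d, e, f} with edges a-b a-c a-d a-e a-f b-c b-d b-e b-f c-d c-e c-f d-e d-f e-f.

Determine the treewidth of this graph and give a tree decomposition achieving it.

With just one bag of size 6, the width is 6 − 1 = 5, so tw(G) ≤ 5. Conversely, {a, b, c, d, e, f} is a clique of size 6, and the vertices of any clique must share a bag in every tree decomposition; so some bag has ≥ 6 vertices and tw(G) ≥ 5. Hence tw(G) = 5 exactly.

Treewidth 5.
Bags: B1 = {a, b, c, d, e, f}
Tree: (single bag)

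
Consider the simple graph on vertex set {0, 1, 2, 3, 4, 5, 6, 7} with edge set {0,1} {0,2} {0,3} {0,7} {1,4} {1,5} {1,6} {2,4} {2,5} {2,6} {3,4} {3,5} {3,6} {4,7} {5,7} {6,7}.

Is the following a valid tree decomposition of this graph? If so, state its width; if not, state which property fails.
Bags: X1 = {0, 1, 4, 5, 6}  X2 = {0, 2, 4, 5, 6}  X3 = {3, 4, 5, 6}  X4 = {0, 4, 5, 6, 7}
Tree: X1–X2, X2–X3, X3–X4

A tree decomposition must satisfy three properties: every vertex lies in some bag; for every edge, both endpoints lie together in some bag; and for every vertex, the bags containing it form a connected subtree. Here edge (0,3) lies in no bag, so the decomposition is invalid.

No — edge (0,3) lies in no bag.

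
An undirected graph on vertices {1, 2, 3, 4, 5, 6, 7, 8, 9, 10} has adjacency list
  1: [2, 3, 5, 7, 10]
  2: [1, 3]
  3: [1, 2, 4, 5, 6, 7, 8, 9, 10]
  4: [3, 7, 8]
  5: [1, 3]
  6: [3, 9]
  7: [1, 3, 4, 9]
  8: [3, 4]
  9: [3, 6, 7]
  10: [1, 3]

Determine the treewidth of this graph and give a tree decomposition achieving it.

The largest bag has 3 vertices, giving width 2; this decomposition certifies tw(G) ≤ 2. On the other hand G contains the 3-clique {1, 2, 3}. A clique must lie in a single bag of any decomposition, so no decomposition can have width below 2. Hence tw(G) = 2 exactly.

Treewidth 2.
One optimal decomposition is:
Bags: B1 = {3, 4, 8}  B2 = {3, 4, 7}  B3 = {1, 3, 7}  B4 = {1, 3, 10}  B5 = {1, 3, 5}  B6 = {3, 7, 9}  B7 = {3, 6, 9}  B8 = {1, 2, 3}
Tree: B1–B2, B2–B3, B3–B4, B4–B5, B2–B6, B6–B7, B4–B8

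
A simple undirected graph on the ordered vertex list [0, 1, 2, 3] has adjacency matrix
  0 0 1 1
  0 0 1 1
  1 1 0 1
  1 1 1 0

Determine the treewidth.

2

A width-2 tree decomposition is:
Bags: B1 = {1, 2, 3}  B2 = {0, 2, 3}
Tree: B1–B2
Every bag has size at most 3, so the width is 3 − 1 = 2 and tw(G) ≤ 2. For the lower bound, the 3 vertices {0, 2, 3} are pairwise adjacent, and any tree decomposition puts a clique entirely inside one bag — forcing width ≥ 2. Hence tw(G) = 2 exactly.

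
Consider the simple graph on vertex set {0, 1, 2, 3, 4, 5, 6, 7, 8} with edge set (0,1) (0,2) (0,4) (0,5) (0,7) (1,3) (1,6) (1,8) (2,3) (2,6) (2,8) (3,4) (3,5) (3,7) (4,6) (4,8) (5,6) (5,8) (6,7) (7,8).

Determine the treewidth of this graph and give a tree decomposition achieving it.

Treewidth 4.
Bags: B1 = {0, 3, 6, 7, 8}  B2 = {0, 2, 3, 6, 8}  B3 = {0, 1, 3, 6, 8}  B4 = {0, 3, 5, 6, 8}  B5 = {0, 3, 4, 6, 8}
Tree: B1–B2, B2–B3, B3–B4, B4–B5

Every bag has size at most 5, so the width is 5 − 1 = 4 and tw(G) ≤ 4. For the lower bound: the 5 vertex sets {6,7}, {2,8}, {1,3}, {0}, {5} are disjoint, each induces a connected subgraph, and every pair is joined by at least one edge of G. Contracting each set to a single vertex therefore yields K_{5} as a minor, and since treewidth is minor-monotone, tw(G) ≥ tw(K_{5}) = 4. Combining the bounds, tw(G) = 4.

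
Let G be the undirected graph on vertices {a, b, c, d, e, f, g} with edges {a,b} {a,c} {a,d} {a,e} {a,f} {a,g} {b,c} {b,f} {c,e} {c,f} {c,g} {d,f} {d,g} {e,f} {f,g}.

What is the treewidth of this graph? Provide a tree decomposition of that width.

The largest bag has 4 vertices, giving width 3; this decomposition certifies tw(G) ≤ 3. On the other hand G contains the 4-clique {a, d, f, g}. A clique must lie in a single bag of any decomposition, so no decomposition can have width below 3. Hence tw(G) = 3 exactly.

Treewidth 3.
One such decomposition:
Bags: B1 = {a, d, f, g}  B2 = {a, c, f, g}  B3 = {a, b, c, f}  B4 = {a, c, e, f}
Tree: B1–B2, B2–B3, B2–B4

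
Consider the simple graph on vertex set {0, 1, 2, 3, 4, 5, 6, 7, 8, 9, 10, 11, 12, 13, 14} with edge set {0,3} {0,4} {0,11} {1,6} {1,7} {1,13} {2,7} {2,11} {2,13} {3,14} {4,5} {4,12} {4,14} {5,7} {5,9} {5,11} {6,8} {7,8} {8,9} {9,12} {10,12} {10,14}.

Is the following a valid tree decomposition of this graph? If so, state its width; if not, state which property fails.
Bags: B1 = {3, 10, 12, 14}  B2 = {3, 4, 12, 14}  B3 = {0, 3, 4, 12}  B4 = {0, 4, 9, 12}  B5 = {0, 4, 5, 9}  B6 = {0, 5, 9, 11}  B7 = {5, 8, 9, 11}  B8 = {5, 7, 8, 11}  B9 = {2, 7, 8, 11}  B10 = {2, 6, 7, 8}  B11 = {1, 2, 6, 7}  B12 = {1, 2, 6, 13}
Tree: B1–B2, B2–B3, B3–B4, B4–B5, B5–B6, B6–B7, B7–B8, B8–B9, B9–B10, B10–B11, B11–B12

Yes; width 3.

Vertex coverage: the bags together contain {0, 1, 2, 3, 4, 5, 6, 7, 8, 9, 10, 11, 12, 13, 14}, the full vertex set. Edge coverage: each edge of G has both endpoints in at least one bag. Running intersection: for every vertex, the bags containing it form a connected subtree. All three properties hold, so this is a valid tree decomposition of width max|bag| − 1 = 3, and hence tw(G) ≤ 3.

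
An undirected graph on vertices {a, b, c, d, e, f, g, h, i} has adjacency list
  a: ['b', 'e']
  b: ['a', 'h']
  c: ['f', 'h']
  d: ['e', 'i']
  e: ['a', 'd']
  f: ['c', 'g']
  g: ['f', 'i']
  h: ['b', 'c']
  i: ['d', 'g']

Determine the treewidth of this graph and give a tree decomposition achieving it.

Treewidth 2.
One such decomposition:
Bags: B1 = {b, c, h}  B2 = {b, c, f}  B3 = {b, f, g}  B4 = {b, g, i}  B5 = {b, d, i}  B6 = {b, d, e}  B7 = {a, b, e}
Tree: B1–B2, B2–B3, B3–B4, B4–B5, B5–B6, B6–B7

Each bag holds 3 vertices, so the decomposition has width 2, which upper-bounds the treewidth. For the lower bound, G contains the cycle b–h–c–f–g–i–d–e–a–b, so G is not a forest; only forests have treewidth ≤ 1, hence tw(G) ≥ 2. Therefore the treewidth is 2.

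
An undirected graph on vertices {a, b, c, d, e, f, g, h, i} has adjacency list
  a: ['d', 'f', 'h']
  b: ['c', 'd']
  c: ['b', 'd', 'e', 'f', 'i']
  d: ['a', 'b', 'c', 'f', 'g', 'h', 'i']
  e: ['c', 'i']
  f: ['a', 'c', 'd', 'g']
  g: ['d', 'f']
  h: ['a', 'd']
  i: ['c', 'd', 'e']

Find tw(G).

A width-2 tree decomposition is:
Bags: B1 = {c, d, i}  B2 = {c, d, f}  B3 = {a, d, f}  B4 = {a, d, h}  B5 = {c, e, i}  B6 = {d, f, g}  B7 = {b, c, d}
Tree: B1–B2, B2–B3, B3–B4, B1–B5, B3–B6, B1–B7
Each bag holds 3 vertices, so the decomposition has width 2, which upper-bounds the treewidth. For the lower bound, the 3 vertices {a, d, h} are pairwise adjacent, and any tree decomposition puts a clique entirely inside one bag — forcing width ≥ 2. Combining the bounds, tw(G) = 2.

2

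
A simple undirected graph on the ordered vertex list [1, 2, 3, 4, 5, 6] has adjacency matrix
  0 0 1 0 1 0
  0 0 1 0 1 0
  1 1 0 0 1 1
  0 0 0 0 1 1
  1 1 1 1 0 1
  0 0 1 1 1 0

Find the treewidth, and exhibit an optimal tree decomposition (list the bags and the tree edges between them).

The largest bag has 3 vertices, giving width 2; this decomposition certifies tw(G) ≤ 2. For the lower bound, the 3 vertices {1, 3, 5} are pairwise adjacent, and any tree decomposition puts a clique entirely inside one bag — forcing width ≥ 2. The upper and lower bounds meet at 2, so that is the treewidth.

Treewidth 2.
One such decomposition:
Bags: B1 = {3, 5, 6}  B2 = {4, 5, 6}  B3 = {1, 3, 5}  B4 = {2, 3, 5}
Tree: B1–B2, B1–B3, B1–B4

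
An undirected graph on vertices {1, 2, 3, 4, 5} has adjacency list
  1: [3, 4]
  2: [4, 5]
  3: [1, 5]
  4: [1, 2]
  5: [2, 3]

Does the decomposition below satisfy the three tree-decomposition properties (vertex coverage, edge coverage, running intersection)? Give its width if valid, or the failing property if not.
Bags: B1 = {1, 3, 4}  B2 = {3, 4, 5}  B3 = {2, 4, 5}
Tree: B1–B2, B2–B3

Yes; width 2.

Every vertex of G appears in some bag (union = {1, 2, 3, 4, 5}); every edge is covered by a bag; and for each vertex v the set of bags containing v is connected in the bag tree. The decomposition is therefore valid. The largest bag has 3 vertices, so the width is 2.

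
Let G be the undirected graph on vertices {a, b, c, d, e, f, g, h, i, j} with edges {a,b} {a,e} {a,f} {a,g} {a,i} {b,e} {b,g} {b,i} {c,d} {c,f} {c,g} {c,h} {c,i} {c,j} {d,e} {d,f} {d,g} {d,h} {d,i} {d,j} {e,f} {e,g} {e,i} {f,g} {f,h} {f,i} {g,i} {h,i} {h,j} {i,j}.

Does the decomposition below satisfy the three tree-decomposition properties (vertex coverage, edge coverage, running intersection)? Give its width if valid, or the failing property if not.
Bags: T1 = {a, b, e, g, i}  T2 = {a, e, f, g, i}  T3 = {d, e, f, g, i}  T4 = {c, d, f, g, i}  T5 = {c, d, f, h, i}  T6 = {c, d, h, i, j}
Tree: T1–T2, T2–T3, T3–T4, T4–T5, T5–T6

Yes; width 4.

Every vertex of G appears in some bag (union = {a, b, c, d, e, f, g, h, i, j}); every edge is covered by a bag; and for each vertex v the set of bags containing v is connected in the bag tree. The decomposition is therefore valid. The largest bag has 5 vertices, so the width is 4.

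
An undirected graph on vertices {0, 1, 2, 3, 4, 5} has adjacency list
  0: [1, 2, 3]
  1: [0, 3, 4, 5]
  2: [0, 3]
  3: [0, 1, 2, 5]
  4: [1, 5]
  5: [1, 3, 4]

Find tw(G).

2

A width-2 tree decomposition is:
Bags: B1 = {0, 2, 3}  B2 = {0, 1, 3}  B3 = {1, 3, 5}  B4 = {1, 4, 5}
Tree: B1–B2, B2–B3, B3–B4
Each bag holds 3 vertices, so the decomposition has width 2, which upper-bounds the treewidth. On the other hand G contains the 3-clique {0, 1, 3}. A clique must lie in a single bag of any decomposition, so no decomposition can have width below 2. The upper and lower bounds meet at 2, so that is the treewidth.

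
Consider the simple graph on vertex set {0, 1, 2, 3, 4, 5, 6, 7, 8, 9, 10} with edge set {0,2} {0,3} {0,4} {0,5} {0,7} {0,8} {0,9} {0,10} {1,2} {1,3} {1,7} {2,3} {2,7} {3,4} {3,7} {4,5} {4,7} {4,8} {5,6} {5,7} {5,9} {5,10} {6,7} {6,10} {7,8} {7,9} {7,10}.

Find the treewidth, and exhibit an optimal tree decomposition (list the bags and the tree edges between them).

Each bag holds 4 vertices, so the decomposition has width 3, which upper-bounds the treewidth. For the lower bound, the 4 vertices {0, 5, 7, 9} are pairwise adjacent, and any tree decomposition puts a clique entirely inside one bag — forcing width ≥ 3. The upper and lower bounds meet at 3, so that is the treewidth.

Treewidth 3.
One such decomposition:
Bags: B1 = {0, 4, 5, 7}  B2 = {0, 5, 7, 9}  B3 = {0, 3, 4, 7}  B4 = {0, 2, 3, 7}  B5 = {0, 5, 7, 10}  B6 = {1, 2, 3, 7}  B7 = {5, 6, 7, 10}  B8 = {0, 4, 7, 8}
Tree: B1–B2, B1–B3, B3–B4, B1–B5, B4–B6, B5–B7, B1–B8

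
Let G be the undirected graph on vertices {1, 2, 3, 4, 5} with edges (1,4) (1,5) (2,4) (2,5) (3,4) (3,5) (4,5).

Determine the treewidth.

2

A width-2 tree decomposition is:
Bags: B1 = {1, 4, 5}  B2 = {3, 4, 5}  B3 = {2, 4, 5}
Tree: B1–B2, B2–B3
The largest bag has 3 vertices, giving width 2; this decomposition certifies tw(G) ≤ 2. Conversely, {1, 4, 5} is a clique of size 3, and the vertices of any clique must share a bag in every tree decomposition; so some bag has ≥ 3 vertices and tw(G) ≥ 2. Hence tw(G) = 2 exactly.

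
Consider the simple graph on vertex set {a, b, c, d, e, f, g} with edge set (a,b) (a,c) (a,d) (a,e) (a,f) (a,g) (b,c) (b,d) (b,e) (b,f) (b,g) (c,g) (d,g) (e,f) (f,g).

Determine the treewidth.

3

A width-3 tree decomposition is:
Bags: B1 = {a, b, f, g}  B2 = {a, b, e, f}  B3 = {a, b, c, g}  B4 = {a, b, d, g}
Tree: B1–B2, B1–B3, B1–B4
The largest bag has 4 vertices, giving width 3; this decomposition certifies tw(G) ≤ 3. On the other hand G contains the 4-clique {a, b, d, g}. A clique must lie in a single bag of any decomposition, so no decomposition can have width below 3. Combining the bounds, tw(G) = 3.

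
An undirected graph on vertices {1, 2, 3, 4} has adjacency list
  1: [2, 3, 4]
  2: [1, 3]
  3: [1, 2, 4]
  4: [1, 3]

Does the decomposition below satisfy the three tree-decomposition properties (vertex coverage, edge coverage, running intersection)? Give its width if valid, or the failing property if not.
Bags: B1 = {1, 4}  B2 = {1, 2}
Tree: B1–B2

A tree decomposition must satisfy three properties: every vertex lies in some bag; for every edge, both endpoints lie together in some bag; and for every vertex, the bags containing it form a connected subtree. Here vertex 3 appears in no bag, so the decomposition is invalid.

No — vertex 3 appears in no bag.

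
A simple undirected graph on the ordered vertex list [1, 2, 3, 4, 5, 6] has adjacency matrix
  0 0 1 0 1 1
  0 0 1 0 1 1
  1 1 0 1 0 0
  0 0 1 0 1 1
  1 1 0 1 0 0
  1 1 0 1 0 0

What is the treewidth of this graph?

3

A width-3 tree decomposition is:
Bags: B1 = {3, 4, 5, 6}  B2 = {1, 3, 5, 6}  B3 = {2, 3, 5, 6}
Tree: B1–B2, B2–B3
Every bag has size at most 4, so the width is 4 − 1 = 3 and tw(G) ≤ 3. For the lower bound: the 4 vertex sets {4,5}, {1,3}, {6}, {2} are disjoint, each induces a connected subgraph, and every pair is joined by at least one edge of G. Contracting each set to a single vertex therefore yields K_{4} as a minor, and since treewidth is minor-monotone, tw(G) ≥ tw(K_{4}) = 3. The upper and lower bounds meet at 3, so that is the treewidth.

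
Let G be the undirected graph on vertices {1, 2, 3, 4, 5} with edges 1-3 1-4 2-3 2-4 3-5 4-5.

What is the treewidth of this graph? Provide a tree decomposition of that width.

Each bag holds 3 vertices, so the decomposition has width 2, which upper-bounds the treewidth. Since 2–4–5–3–2 is a cycle in G, G is not acyclic. Forests are exactly the graphs of treewidth ≤ 1, so tw(G) ≥ 2. Hence tw(G) = 2 exactly.

Treewidth 2.
Bags: B1 = {2, 3, 4}  B2 = {3, 4, 5}  B3 = {1, 3, 4}
Tree: B1–B2, B2–B3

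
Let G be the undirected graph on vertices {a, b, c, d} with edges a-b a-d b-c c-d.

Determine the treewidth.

A width-2 tree decomposition is:
Bags: B1 = {b, c, d}  B2 = {a, b, d}
Tree: B1–B2
Every bag has size at most 3, so the width is 3 − 1 = 2 and tw(G) ≤ 2. Since b–c–d–a–b is a cycle in G, G is not acyclic. Forests are exactly the graphs of treewidth ≤ 1, so tw(G) ≥ 2. Combining the bounds, tw(G) = 2.

2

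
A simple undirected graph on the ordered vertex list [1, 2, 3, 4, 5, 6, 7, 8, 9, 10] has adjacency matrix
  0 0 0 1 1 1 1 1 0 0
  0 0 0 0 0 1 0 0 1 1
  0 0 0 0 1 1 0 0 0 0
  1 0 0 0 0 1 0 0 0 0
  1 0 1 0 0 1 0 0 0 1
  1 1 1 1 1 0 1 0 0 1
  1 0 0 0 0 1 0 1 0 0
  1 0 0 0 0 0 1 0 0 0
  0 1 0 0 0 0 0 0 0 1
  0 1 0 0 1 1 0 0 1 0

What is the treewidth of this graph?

A width-2 tree decomposition is:
Bags: B1 = {1, 6, 7}  B2 = {1, 7, 8}  B3 = {1, 5, 6}  B4 = {1, 4, 6}  B5 = {5, 6, 10}  B6 = {2, 6, 10}  B7 = {3, 5, 6}  B8 = {2, 9, 10}
Tree: B1–B2, B1–B3, B1–B4, B3–B5, B5–B6, B5–B7, B6–B8
The largest bag has 3 vertices, giving width 2; this decomposition certifies tw(G) ≤ 2. On the other hand G contains the 3-clique {1, 7, 8}. A clique must lie in a single bag of any decomposition, so no decomposition can have width below 2. Combining the bounds, tw(G) = 2.

2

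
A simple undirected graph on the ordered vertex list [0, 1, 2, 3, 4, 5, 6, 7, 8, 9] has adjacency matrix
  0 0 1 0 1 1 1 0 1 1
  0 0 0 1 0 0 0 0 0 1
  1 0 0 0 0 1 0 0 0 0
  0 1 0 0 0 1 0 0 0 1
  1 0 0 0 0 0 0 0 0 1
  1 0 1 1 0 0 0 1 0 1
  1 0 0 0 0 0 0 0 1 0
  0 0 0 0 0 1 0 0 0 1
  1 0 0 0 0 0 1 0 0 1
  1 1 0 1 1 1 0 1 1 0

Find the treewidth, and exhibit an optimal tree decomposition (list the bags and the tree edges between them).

Treewidth 2.
One such decomposition:
Bags: B1 = {0, 5, 9}  B2 = {0, 2, 5}  B3 = {5, 7, 9}  B4 = {0, 4, 9}  B5 = {3, 5, 9}  B6 = {0, 8, 9}  B7 = {0, 6, 8}  B8 = {1, 3, 9}
Tree: B1–B2, B1–B3, B1–B4, B1–B5, B4–B6, B6–B7, B5–B8

The largest bag has 3 vertices, giving width 2; this decomposition certifies tw(G) ≤ 2. For the lower bound, the 3 vertices {0, 8, 9} are pairwise adjacent, and any tree decomposition puts a clique entirely inside one bag — forcing width ≥ 2. Combining the bounds, tw(G) = 2.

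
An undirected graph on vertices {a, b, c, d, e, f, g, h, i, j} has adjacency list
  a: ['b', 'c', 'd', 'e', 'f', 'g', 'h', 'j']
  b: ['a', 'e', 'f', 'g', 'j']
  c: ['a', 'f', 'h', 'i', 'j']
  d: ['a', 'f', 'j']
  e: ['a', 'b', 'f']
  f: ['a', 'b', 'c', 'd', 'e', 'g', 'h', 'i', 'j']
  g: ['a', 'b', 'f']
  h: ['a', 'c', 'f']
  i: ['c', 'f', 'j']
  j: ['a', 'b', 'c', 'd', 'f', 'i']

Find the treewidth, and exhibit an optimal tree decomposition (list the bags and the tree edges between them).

Treewidth 3.
One optimal decomposition is:
Bags: B1 = {a, b, f, j}  B2 = {a, c, f, j}  B3 = {a, d, f, j}  B4 = {c, f, i, j}  B5 = {a, b, e, f}  B6 = {a, b, f, g}  B7 = {a, c, f, h}
Tree: B1–B2, B1–B3, B2–B4, B1–B5, B1–B6, B2–B7

Every bag has size at most 4, so the width is 4 − 1 = 3 and tw(G) ≤ 3. On the other hand G contains the 4-clique {a, d, f, j}. A clique must lie in a single bag of any decomposition, so no decomposition can have width below 3. Hence tw(G) = 3 exactly.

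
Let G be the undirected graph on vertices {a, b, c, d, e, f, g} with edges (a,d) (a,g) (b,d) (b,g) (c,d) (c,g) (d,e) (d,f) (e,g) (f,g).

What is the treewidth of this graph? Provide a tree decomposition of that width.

Treewidth 2.
One optimal decomposition is:
Bags: B1 = {b, d, g}  B2 = {d, e, g}  B3 = {d, f, g}  B4 = {a, d, g}  B5 = {c, d, g}
Tree: B1–B2, B2–B3, B3–B4, B4–B5

Each bag holds 3 vertices, so the decomposition has width 2, which upper-bounds the treewidth. Since d–b–g–e–d is a cycle in G, G is not acyclic. Forests are exactly the graphs of treewidth ≤ 1, so tw(G) ≥ 2. Combining the bounds, tw(G) = 2.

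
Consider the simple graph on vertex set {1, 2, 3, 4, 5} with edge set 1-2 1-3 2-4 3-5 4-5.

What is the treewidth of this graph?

2

A width-2 tree decomposition is:
Bags: B1 = {1, 2, 4}  B2 = {1, 4, 5}  B3 = {1, 3, 5}
Tree: B1–B2, B2–B3
Each bag holds 3 vertices, so the decomposition has width 2, which upper-bounds the treewidth. Since 1–2–4–5–3–1 is a cycle in G, G is not acyclic. Forests are exactly the graphs of treewidth ≤ 1, so tw(G) ≥ 2. The upper and lower bounds meet at 2, so that is the treewidth.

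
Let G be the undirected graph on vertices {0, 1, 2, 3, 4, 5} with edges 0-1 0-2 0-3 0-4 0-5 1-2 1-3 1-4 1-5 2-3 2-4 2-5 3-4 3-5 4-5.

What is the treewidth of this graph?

5

A width-5 tree decomposition is:
Bags: B1 = {0, 1, 2, 3, 4, 5}
Tree: (single bag)
With just one bag of size 6, the width is 6 − 1 = 5, so tw(G) ≤ 5. For the lower bound, the 6 vertices {0, 1, 2, 3, 4, 5} are pairwise adjacent, and any tree decomposition puts a clique entirely inside one bag — forcing width ≥ 5. Hence tw(G) = 5 exactly.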